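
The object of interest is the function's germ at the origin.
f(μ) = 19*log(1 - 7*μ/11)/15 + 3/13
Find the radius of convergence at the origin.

The radius of convergence is 11/7.

Branch term (19/15)*log(1 - μ/(11/7)): its argument vanishes at μ = 11/7, a logarithmic branch point, modulus 11/7.
The radius of convergence is the smallest modulus among the singular points: 11/7.


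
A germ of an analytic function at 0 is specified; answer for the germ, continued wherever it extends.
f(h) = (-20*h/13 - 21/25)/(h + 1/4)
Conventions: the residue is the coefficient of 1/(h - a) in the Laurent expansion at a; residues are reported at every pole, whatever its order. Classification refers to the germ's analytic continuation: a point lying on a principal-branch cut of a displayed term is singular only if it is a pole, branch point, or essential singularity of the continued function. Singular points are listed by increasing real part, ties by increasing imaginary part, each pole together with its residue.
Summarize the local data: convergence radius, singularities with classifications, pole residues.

Denominator factor (h + 1/4): pole of order 1 at -1/4, modulus 1/4.
The radius of convergence is the smallest modulus among the singular points: 1/4.
At the order-1 pole -1/4 set g(h) = (h - (-1/4))*f(h) = -20*h/13 - 21/25.
Simple pole: residue = g(a) at a = -1/4, which is -148/325.

Radius of convergence at 0: 1/4.
At -1/4: a pole of order 1; residue -148/325.


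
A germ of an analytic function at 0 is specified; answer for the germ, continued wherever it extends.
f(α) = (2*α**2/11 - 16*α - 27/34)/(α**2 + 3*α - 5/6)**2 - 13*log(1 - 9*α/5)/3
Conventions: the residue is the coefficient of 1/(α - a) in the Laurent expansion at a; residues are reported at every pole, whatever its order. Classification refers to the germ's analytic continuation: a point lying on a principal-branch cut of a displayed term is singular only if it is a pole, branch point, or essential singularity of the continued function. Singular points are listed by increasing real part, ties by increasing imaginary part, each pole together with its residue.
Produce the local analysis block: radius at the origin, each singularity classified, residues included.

Radius of convergence at 0: -3/2 + (1/6)*sqrt(111).
At -3/2 - (1/6)*sqrt(111): a pole of order 2; residue (25867/256003)*sqrt(111).
At -3/2 + (1/6)*sqrt(111): a pole of order 2; residue -(25867/256003)*sqrt(111).
At 5/9: a logarithmic branch point.

Denominator factor (α**2 + 3*α - 5/6)^2: discriminant 37/3, real irrational roots -3/2 + (1/6)*sqrt(111) and -3/2 - (1/6)*sqrt(111); poles of order 2, moduli -3/2 + (1/6)*sqrt(111) and 3/2 + (1/6)*sqrt(111).
Branch term (-13/3)*log(1 - α/(5/9)): its argument vanishes at α = 5/9, a logarithmic branch point, modulus 5/9.
The radius of convergence is the smallest modulus among the singular points: -3/2 + (1/6)*sqrt(111).
The branch term is analytic at -3/2 - (1/6)*sqrt(111) and contributes nothing to the residue; only the rational part matters.
The factor α**2 + 3*α - 5/6 splits as (α - a)(α - a') with a = -3/2 - (1/6)*sqrt(111), a' = -3/2 + (1/6)*sqrt(111). At the order-2 pole a set g(α) = (α - a)^2*(rational part) = [2*α**2/11 - 16*α - 27/34] / (α - a')^2.
Order-2 pole: residue = g'(a); g'(-3/2 - (1/6)*sqrt(111)) = (25867/256003)*sqrt(111), so the residue is (25867/256003)*sqrt(111).
The branch term is analytic at -3/2 + (1/6)*sqrt(111) and contributes nothing to the residue; only the rational part matters.
The factor α**2 + 3*α - 5/6 splits as (α - a)(α - a') with a = -3/2 + (1/6)*sqrt(111), a' = -3/2 - (1/6)*sqrt(111). At the order-2 pole a set g(α) = (α - a)^2*(rational part) = [2*α**2/11 - 16*α - 27/34] / (α - a')^2.
Order-2 pole: residue = g'(a); g'(-3/2 + (1/6)*sqrt(111)) = -(25867/256003)*sqrt(111), so the residue is -(25867/256003)*sqrt(111).
List the singular points by increasing real part (a conjugate pair: the negative imaginary part first).


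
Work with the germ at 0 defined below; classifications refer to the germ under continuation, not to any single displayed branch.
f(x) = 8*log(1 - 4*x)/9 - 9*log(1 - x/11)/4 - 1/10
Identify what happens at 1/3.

The point is a regular point.

There is no denominator, hence no pole anywhere.
Branch term log(1 - x/(11)): argument at 1/3 is 32/33, nonzero, so 1/3 is not its branch point (a point on a principal cut is still regular for the continued germ).
Branch term log(1 - x/(1/4)): argument at 1/3 is -1/3, nonzero, so 1/3 is not its branch point (a point on a principal cut is still regular for the continued germ).
So the germ continues analytically to 1/3.


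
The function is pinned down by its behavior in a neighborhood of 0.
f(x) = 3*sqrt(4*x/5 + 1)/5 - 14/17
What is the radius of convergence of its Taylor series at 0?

The radius of convergence is 5/4.

Branch term (3/5)*sqrt(1 - x/(-5/4)): its argument vanishes at x = -5/4, a square-root branch point, modulus 5/4.
The radius of convergence is the smallest modulus among the singular points: 5/4.


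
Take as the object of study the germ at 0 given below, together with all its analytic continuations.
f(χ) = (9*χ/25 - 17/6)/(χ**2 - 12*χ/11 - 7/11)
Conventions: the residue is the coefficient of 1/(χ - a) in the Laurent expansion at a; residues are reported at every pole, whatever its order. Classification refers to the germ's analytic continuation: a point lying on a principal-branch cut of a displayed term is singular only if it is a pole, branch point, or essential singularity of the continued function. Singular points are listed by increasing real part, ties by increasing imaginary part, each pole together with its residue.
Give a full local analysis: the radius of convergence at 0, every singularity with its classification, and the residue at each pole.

Radius of convergence at 0: -6/11 + (1/11)*sqrt(113).
At 6/11 - (1/11)*sqrt(113): a pole of order 1; residue 9/50 + (4351/33900)*sqrt(113).
At 6/11 + (1/11)*sqrt(113): a pole of order 1; residue 9/50 - (4351/33900)*sqrt(113).

Denominator factor (χ**2 - 12*χ/11 - 7/11): discriminant 452/121, real irrational roots 6/11 + (1/11)*sqrt(113) and 6/11 - (1/11)*sqrt(113); poles of order 1, moduli 6/11 + (1/11)*sqrt(113) and -6/11 + (1/11)*sqrt(113).
The radius of convergence is the smallest modulus among the singular points: -6/11 + (1/11)*sqrt(113).
The factor χ**2 - 12*χ/11 - 7/11 splits as (χ - a)(χ - a') with a = 6/11 - (1/11)*sqrt(113), a' = 6/11 + (1/11)*sqrt(113). At the order-1 pole a set g(χ) = (χ - a)*f(χ) = [9*χ/25 - 17/6] / (χ - a').
Simple pole: residue = g(a) at a = 6/11 - (1/11)*sqrt(113), which is 9/50 + (4351/33900)*sqrt(113).
The factor χ**2 - 12*χ/11 - 7/11 splits as (χ - a)(χ - a') with a = 6/11 + (1/11)*sqrt(113), a' = 6/11 - (1/11)*sqrt(113). At the order-1 pole a set g(χ) = (χ - a)*f(χ) = [9*χ/25 - 17/6] / (χ - a').
Simple pole: residue = g(a) at a = 6/11 + (1/11)*sqrt(113), which is 9/50 - (4351/33900)*sqrt(113).
List the singular points by increasing real part (a conjugate pair: the negative imaginary part first).


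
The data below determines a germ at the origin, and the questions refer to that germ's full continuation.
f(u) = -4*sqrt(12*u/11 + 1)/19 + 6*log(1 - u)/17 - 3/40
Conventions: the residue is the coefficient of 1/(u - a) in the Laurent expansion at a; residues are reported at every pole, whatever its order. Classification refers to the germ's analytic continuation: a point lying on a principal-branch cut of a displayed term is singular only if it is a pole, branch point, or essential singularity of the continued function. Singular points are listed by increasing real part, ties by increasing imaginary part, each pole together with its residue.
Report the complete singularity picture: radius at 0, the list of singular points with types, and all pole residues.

Branch term (-4/19)*sqrt(1 - u/(-11/12)): its argument vanishes at u = -11/12, a square-root branch point, modulus 11/12.
Branch term (6/17)*log(1 - u/(1)): its argument vanishes at u = 1, a logarithmic branch point, modulus 1.
The radius of convergence is the smallest modulus among the singular points: 11/12.
List the singular points by increasing real part (a conjugate pair: the negative imaginary part first).

Radius of convergence at 0: 11/12.
At -11/12: an algebraic (square-root) branch point.
At 1: a logarithmic branch point.


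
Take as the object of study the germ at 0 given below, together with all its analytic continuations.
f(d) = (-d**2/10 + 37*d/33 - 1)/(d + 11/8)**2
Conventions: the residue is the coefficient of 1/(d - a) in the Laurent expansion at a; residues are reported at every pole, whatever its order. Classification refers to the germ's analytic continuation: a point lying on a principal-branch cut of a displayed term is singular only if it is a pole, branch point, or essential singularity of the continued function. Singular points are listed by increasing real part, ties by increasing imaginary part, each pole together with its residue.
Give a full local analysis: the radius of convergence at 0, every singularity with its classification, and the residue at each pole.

Denominator factor (d + 11/8)^2: pole of order 2 at -11/8, modulus 11/8.
The radius of convergence is the smallest modulus among the singular points: 11/8.
At the order-2 pole -11/8 set g(d) = (d - (-11/8))^2*f(d) = -d**2/10 + 37*d/33 - 1.
Order-2 pole: residue = g'(a); g'(-11/8) = 1843/1320, so the residue is 1843/1320.

Radius of convergence at 0: 11/8.
At -11/8: a pole of order 2; residue 1843/1320.


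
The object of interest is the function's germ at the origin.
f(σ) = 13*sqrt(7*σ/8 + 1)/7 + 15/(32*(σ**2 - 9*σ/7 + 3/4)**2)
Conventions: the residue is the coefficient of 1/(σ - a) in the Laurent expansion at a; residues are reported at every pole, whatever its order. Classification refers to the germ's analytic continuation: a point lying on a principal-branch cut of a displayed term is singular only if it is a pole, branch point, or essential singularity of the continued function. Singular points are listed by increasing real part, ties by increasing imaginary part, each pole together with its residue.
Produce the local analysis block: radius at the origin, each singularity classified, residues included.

Denominator factor (σ**2 - 9*σ/7 + 3/4)^2: discriminant -66/49, complex-conjugate roots (9/14) + ((1/14)*sqrt(66))*i and (9/14) - ((1/14)*sqrt(66))*i; poles of order 2, moduli (1/2)*sqrt(3) and (1/2)*sqrt(3).
Branch term (13/7)*sqrt(1 - σ/(-8/7)): its argument vanishes at σ = -8/7, a square-root branch point, modulus 8/7.
The radius of convergence is the smallest modulus among the singular points: (1/2)*sqrt(3).
The branch term is analytic at (9/14) - ((1/14)*sqrt(66))*i and contributes nothing to the residue; only the rational part matters.
The factor σ**2 - 9*σ/7 + 3/4 splits as (σ - a)(σ - a') with a = (9/14) - ((1/14)*sqrt(66))*i, a' = (9/14) + ((1/14)*sqrt(66))*i. At the order-2 pole a set g(σ) = (σ - a)^2*(rational part) = [15/32] / (σ - a')^2.
Order-2 pole: residue = g'(a); g'((9/14) - ((1/14)*sqrt(66))*i) = ((1715/23232)*sqrt(66))*i, so the residue is ((1715/23232)*sqrt(66))*i.
The branch term is analytic at (9/14) + ((1/14)*sqrt(66))*i and contributes nothing to the residue; only the rational part matters.
The factor σ**2 - 9*σ/7 + 3/4 splits as (σ - a)(σ - a') with a = (9/14) + ((1/14)*sqrt(66))*i, a' = (9/14) - ((1/14)*sqrt(66))*i. At the order-2 pole a set g(σ) = (σ - a)^2*(rational part) = [15/32] / (σ - a')^2.
Order-2 pole: residue = g'(a); g'((9/14) + ((1/14)*sqrt(66))*i) = -((1715/23232)*sqrt(66))*i, so the residue is -((1715/23232)*sqrt(66))*i.
List the singular points by increasing real part (a conjugate pair: the negative imaginary part first).

Radius of convergence at 0: (1/2)*sqrt(3).
At -8/7: an algebraic (square-root) branch point.
At (9/14) - ((1/14)*sqrt(66))*i: a pole of order 2; residue ((1715/23232)*sqrt(66))*i.
At (9/14) + ((1/14)*sqrt(66))*i: a pole of order 2; residue -((1715/23232)*sqrt(66))*i.


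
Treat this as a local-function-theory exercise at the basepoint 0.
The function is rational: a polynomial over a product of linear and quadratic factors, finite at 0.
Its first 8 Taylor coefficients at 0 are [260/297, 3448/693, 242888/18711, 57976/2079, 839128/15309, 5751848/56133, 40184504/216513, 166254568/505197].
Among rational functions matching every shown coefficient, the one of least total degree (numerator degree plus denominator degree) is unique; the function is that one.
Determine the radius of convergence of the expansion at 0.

The radius of convergence is 3/5.

No rational of total degree below 3 reproduces all 8 coefficients; solving the [1/2] Pade equations on them gives f(β) = (37*β/35 + 13/33)/((β - 3/4)*(β - 3/5)), whose expansion matches every shown term.
Denominator factor (β - 3/4): pole of order 1 at 3/4, modulus 3/4.
Denominator factor (β - 3/5): pole of order 1 at 3/5, modulus 3/5.
The radius of convergence is the smallest modulus among the singular points: 3/5.


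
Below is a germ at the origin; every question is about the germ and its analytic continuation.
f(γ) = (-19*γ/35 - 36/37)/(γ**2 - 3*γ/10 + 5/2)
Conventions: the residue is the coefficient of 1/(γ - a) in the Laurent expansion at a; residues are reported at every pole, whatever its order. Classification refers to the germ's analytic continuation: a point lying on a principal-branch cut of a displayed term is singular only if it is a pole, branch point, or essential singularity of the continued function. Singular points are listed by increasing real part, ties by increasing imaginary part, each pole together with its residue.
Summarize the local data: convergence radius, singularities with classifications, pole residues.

Radius of convergence at 0: (1/2)*sqrt(10).
At (3/20) - ((1/20)*sqrt(991))*i: a pole of order 1; residue (-19/70) - ((27309/2566690)*sqrt(991))*i.
At (3/20) + ((1/20)*sqrt(991))*i: a pole of order 1; residue (-19/70) + ((27309/2566690)*sqrt(991))*i.

Denominator factor (γ**2 - 3*γ/10 + 5/2): discriminant -991/100, complex-conjugate roots (3/20) + ((1/20)*sqrt(991))*i and (3/20) - ((1/20)*sqrt(991))*i; poles of order 1, moduli (1/2)*sqrt(10) and (1/2)*sqrt(10).
The radius of convergence is the smallest modulus among the singular points: (1/2)*sqrt(10).
The factor γ**2 - 3*γ/10 + 5/2 splits as (γ - a)(γ - a') with a = (3/20) - ((1/20)*sqrt(991))*i, a' = (3/20) + ((1/20)*sqrt(991))*i. At the order-1 pole a set g(γ) = (γ - a)*f(γ) = [-19*γ/35 - 36/37] / (γ - a').
Simple pole: residue = g(a) at a = (3/20) - ((1/20)*sqrt(991))*i, which is (-19/70) - ((27309/2566690)*sqrt(991))*i.
The factor γ**2 - 3*γ/10 + 5/2 splits as (γ - a)(γ - a') with a = (3/20) + ((1/20)*sqrt(991))*i, a' = (3/20) - ((1/20)*sqrt(991))*i. At the order-1 pole a set g(γ) = (γ - a)*f(γ) = [-19*γ/35 - 36/37] / (γ - a').
Simple pole: residue = g(a) at a = (3/20) + ((1/20)*sqrt(991))*i, which is (-19/70) + ((27309/2566690)*sqrt(991))*i.
List the singular points by increasing real part (a conjugate pair: the negative imaginary part first).


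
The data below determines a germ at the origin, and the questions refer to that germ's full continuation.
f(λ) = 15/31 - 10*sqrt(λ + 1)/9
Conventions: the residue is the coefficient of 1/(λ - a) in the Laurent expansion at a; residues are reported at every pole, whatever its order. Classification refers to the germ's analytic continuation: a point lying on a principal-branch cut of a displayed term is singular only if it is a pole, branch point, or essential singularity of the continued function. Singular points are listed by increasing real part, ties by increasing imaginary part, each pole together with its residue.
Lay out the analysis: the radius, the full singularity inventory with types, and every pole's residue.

Radius of convergence at 0: 1.
At -1: an algebraic (square-root) branch point.

Branch term (-10/9)*sqrt(1 - λ/(-1)): its argument vanishes at λ = -1, a square-root branch point, modulus 1.
The radius of convergence is the smallest modulus among the singular points: 1.


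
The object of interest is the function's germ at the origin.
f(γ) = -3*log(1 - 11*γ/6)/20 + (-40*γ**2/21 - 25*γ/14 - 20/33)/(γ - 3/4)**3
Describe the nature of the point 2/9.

The point is a regular point.

Denominator factors: γ - 3/4 = -19/36 at γ = 2/9 — none vanishes.
Branch term log(1 - γ/(6/11)): argument at 2/9 is 16/27, nonzero, so 2/9 is not its branch point (a point on a principal cut is still regular for the continued germ).
So the germ continues analytically to 2/9.


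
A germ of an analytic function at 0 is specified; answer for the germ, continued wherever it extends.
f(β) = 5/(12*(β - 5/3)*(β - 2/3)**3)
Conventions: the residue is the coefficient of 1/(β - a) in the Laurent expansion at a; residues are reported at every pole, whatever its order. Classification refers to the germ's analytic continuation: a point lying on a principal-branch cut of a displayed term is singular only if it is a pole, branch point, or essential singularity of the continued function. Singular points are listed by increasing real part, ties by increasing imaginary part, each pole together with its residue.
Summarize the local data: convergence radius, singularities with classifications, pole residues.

Denominator factor (β - 5/3): pole of order 1 at 5/3, modulus 5/3.
Denominator factor (β - 2/3)^3: pole of order 3 at 2/3, modulus 2/3.
The radius of convergence is the smallest modulus among the singular points: 2/3.
At the order-3 pole 2/3 set g(β) = (β - (2/3))^3*f(β) = 5/(12*(β - 5/3)).
Order-3 pole: residue = g''(a)/2; g''(2/3) = -5/6, so the residue is -5/12.
At the order-1 pole 5/3 set g(β) = (β - (5/3))*f(β) = 5/(12*(β - 2/3)**3).
Simple pole: residue = g(a) at a = 5/3, which is 5/12.
List the singular points by increasing real part (a conjugate pair: the negative imaginary part first).

Radius of convergence at 0: 2/3.
At 2/3: a pole of order 3; residue -5/12.
At 5/3: a pole of order 1; residue 5/12.


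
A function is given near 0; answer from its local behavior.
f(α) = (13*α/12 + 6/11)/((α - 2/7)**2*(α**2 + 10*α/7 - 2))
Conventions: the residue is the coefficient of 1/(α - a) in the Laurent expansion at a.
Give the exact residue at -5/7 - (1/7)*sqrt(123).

The factor α**2 + 10*α/7 - 2 splits as (α - a)(α - a') with a = -5/7 - (1/7)*sqrt(123), a' = -5/7 + (1/7)*sqrt(123). At the order-1 pole a set g(α) = (α - a)*f(α) = [(13*α/12 + 6/11)/(α - 2/7)**2] / (α - a').
Simple pole: residue = g(a) at a = -5/7 - (1/7)*sqrt(123), which is 176743/240944 - (5143873/88908336)*sqrt(123).

The residue is 176743/240944 - (5143873/88908336)*sqrt(123).


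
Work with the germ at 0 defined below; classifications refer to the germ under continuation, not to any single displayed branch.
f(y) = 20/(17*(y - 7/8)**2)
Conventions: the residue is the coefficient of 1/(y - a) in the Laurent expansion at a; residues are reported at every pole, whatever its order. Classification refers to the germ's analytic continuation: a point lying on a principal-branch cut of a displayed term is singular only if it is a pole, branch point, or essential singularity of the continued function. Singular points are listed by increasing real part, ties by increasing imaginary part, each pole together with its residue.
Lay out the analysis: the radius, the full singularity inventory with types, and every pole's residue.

Radius of convergence at 0: 7/8.
At 7/8: a pole of order 2; residue 0.

Denominator factor (y - 7/8)^2: pole of order 2 at 7/8, modulus 7/8.
The radius of convergence is the smallest modulus among the singular points: 7/8.
At the order-2 pole 7/8 set g(y) = (y - (7/8))^2*f(y) = 20/17.
Order-2 pole: residue = g'(a); g'(7/8) = 0, so the residue is 0.


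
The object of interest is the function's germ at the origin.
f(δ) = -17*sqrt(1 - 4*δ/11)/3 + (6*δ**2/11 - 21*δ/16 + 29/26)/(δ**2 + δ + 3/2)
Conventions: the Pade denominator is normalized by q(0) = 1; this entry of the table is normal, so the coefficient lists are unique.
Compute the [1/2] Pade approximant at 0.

Taylor coefficients needed (expand at 0): a_0 = -64/13, a_1 = -3505/10296, a_2 = 148715/169884, a_3 = 2296825/5606172.
Write the denominator as Q(δ) = 1 + q1*δ + q2*δ^2. Requiring Q*f - P = O(δ^4) with deg P <= 1 kills the coefficients of δ^2..δ^3 in Q*f:
  δ^2: a_2 + q1*a_1 + q2*a_0 = 0, i.e. 148715/169884 + (-3505/10296)*q1 + (-64/13)*q2 = 0.
  δ^3: a_3 + q1*a_2 + q2*a_1 = 0, i.e. 2296825/5606172 + (148715/169884)*q1 + (-3505/10296)*q2 = 0.
Solving this linear system: q1 = -1202670850/3096307533, q2 = 6971023210/34059382863.
The numerator is Q*f truncated at degree 1: P0 = a_0 = -64/13; P1 = a_1 + q1*a_0 = 116802848815/74311380792.

The Pade approximant has numerator coefficients [-64/13, 116802848815/74311380792]; denominator coefficients [1, -1202670850/3096307533, 6971023210/34059382863].


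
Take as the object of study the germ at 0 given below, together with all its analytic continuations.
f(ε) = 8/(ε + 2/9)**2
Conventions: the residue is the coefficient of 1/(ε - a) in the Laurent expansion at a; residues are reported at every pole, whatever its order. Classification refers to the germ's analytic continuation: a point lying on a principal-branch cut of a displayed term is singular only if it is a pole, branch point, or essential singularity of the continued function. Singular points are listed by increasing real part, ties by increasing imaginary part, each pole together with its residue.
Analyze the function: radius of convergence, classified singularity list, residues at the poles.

Denominator factor (ε + 2/9)^2: pole of order 2 at -2/9, modulus 2/9.
The radius of convergence is the smallest modulus among the singular points: 2/9.
At the order-2 pole -2/9 set g(ε) = (ε - (-2/9))^2*f(ε) = 8.
Order-2 pole: residue = g'(a); g'(-2/9) = 0, so the residue is 0.

Radius of convergence at 0: 2/9.
At -2/9: a pole of order 2; residue 0.


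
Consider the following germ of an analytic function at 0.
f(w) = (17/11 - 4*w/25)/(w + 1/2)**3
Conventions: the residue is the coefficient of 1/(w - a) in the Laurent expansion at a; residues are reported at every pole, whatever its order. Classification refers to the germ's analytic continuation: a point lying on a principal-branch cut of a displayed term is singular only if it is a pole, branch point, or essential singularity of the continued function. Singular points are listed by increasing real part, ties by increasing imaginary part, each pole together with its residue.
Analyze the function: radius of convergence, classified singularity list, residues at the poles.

Denominator factor (w + 1/2)^3: pole of order 3 at -1/2, modulus 1/2.
The radius of convergence is the smallest modulus among the singular points: 1/2.
At the order-3 pole -1/2 set g(w) = (w - (-1/2))^3*f(w) = 17/11 - 4*w/25.
Order-3 pole: residue = g''(a)/2; g''(-1/2) = 0, so the residue is 0.

Radius of convergence at 0: 1/2.
At -1/2: a pole of order 3; residue 0.


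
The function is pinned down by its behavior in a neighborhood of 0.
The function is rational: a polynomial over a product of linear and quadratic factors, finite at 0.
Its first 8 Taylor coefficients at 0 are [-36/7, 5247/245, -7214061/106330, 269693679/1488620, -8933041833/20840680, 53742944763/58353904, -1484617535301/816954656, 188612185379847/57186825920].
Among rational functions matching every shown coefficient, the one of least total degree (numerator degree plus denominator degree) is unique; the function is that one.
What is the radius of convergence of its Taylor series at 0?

The radius of convergence is (1/7)*sqrt(14).

No rational of total degree below 5 reproduces all 8 coefficients; solving the [2/3] Pade equations on them gives f(ξ) = (-26*ξ**2/31 - 9*ξ/10 - 6/7)/((ξ + 7/12)*(ξ**2 + ξ + 2/7)), whose expansion matches every shown term.
Denominator factor (ξ + 7/12): pole of order 1 at -7/12, modulus 7/12.
Denominator factor (ξ**2 + ξ + 2/7): discriminant -1/7, complex-conjugate roots (-1/2) + ((1/14)*sqrt(7))*i and (-1/2) - ((1/14)*sqrt(7))*i; poles of order 1, moduli (1/7)*sqrt(14) and (1/7)*sqrt(14).
The radius of convergence is the smallest modulus among the singular points: (1/7)*sqrt(14).


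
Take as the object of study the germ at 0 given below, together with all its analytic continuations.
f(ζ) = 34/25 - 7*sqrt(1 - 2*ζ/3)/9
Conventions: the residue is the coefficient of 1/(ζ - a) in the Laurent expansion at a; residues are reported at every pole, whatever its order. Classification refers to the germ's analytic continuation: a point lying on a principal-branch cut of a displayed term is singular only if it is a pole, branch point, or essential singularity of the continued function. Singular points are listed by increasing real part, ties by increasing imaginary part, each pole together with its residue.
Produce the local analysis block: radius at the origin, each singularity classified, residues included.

Branch term (-7/9)*sqrt(1 - ζ/(3/2)): its argument vanishes at ζ = 3/2, a square-root branch point, modulus 3/2.
The radius of convergence is the smallest modulus among the singular points: 3/2.

Radius of convergence at 0: 3/2.
At 3/2: an algebraic (square-root) branch point.


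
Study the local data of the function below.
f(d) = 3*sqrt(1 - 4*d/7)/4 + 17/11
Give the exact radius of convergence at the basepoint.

Branch term (3/4)*sqrt(1 - d/(7/4)): its argument vanishes at d = 7/4, a square-root branch point, modulus 7/4.
The radius of convergence is the smallest modulus among the singular points: 7/4.

The radius of convergence is 7/4.


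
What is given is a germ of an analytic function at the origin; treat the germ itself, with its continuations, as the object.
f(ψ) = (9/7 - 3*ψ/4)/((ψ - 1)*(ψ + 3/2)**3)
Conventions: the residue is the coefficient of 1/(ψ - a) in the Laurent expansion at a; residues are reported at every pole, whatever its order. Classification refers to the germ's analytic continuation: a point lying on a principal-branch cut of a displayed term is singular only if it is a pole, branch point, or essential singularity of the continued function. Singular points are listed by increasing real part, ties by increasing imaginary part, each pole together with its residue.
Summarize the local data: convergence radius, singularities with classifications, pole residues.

Radius of convergence at 0: 1.
At -3/2: a pole of order 3; residue -6/175.
At 1: a pole of order 1; residue 6/175.

Denominator factor (ψ - 1): pole of order 1 at 1, modulus 1.
Denominator factor (ψ + 3/2)^3: pole of order 3 at -3/2, modulus 3/2.
The radius of convergence is the smallest modulus among the singular points: 1.
At the order-3 pole -3/2 set g(ψ) = (ψ - (-3/2))^3*f(ψ) = (9/7 - 3*ψ/4)/(ψ - 1).
Order-3 pole: residue = g''(a)/2; g''(-3/2) = -12/175, so the residue is -6/175.
At the order-1 pole 1 set g(ψ) = (ψ - (1))*f(ψ) = (9/7 - 3*ψ/4)/(ψ + 3/2)**3.
Simple pole: residue = g(a) at a = 1, which is 6/175.
List the singular points by increasing real part (a conjugate pair: the negative imaginary part first).


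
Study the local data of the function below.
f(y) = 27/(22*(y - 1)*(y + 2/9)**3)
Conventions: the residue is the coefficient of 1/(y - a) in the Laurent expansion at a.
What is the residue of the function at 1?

At the order-1 pole 1 set g(y) = (y - (1))*f(y) = 27/(22*(y + 2/9)**3).
Simple pole: residue = g(a) at a = 1, which is 19683/29282.

The residue is 19683/29282.


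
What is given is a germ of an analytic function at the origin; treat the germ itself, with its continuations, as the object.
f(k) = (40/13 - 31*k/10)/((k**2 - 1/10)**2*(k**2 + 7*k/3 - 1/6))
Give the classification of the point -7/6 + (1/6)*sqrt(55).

The denominator factor k**2 + 7*k/3 - 1/6 vanishes at -7/6 + (1/6)*sqrt(55) and appears to the power 1; the numerator there equals 5221/780 - (31/60)*sqrt(55), nonzero, and no other factor vanishes.
Hence a pole whose order is the multiplicity, 1.

The point is a pole of order 1.


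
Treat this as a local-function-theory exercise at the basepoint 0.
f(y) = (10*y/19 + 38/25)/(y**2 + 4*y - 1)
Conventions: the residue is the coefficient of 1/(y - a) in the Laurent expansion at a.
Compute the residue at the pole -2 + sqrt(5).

The factor y**2 + 4*y - 1 splits as (y - a)(y - a') with a = -2 + sqrt(5), a' = -2 - sqrt(5). At the order-1 pole a set g(y) = (y - a)*f(y) = [10*y/19 + 38/25] / (y - a').
Simple pole: residue = g(a) at a = -2 + sqrt(5), which is 5/19 + (111/2375)*sqrt(5).

The residue is 5/19 + (111/2375)*sqrt(5).


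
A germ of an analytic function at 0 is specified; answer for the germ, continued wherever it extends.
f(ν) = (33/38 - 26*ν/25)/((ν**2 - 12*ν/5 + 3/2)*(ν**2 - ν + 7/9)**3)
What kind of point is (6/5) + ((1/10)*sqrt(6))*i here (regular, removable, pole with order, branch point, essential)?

The point is a pole of order 1.

The denominator factor ν**2 - 12*ν/5 + 3/2 vanishes at (6/5) + ((1/10)*sqrt(6))*i and appears to the power 1; the numerator there equals (-1803/4750) - ((13/125)*sqrt(6))*i, nonzero, and no other factor vanishes.
Hence a pole whose order is the multiplicity, 1.


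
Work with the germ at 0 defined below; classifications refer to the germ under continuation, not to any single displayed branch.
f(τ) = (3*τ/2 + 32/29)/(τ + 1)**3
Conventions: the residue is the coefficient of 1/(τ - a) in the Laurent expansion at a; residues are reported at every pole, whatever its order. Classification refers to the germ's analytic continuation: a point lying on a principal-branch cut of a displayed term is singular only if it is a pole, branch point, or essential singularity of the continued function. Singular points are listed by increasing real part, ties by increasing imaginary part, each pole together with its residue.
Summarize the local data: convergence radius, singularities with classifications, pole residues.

Radius of convergence at 0: 1.
At -1: a pole of order 3; residue 0.

Denominator factor (τ + 1)^3: pole of order 3 at -1, modulus 1.
The radius of convergence is the smallest modulus among the singular points: 1.
At the order-3 pole -1 set g(τ) = (τ - (-1))^3*f(τ) = 3*τ/2 + 32/29.
Order-3 pole: residue = g''(a)/2; g''(-1) = 0, so the residue is 0.


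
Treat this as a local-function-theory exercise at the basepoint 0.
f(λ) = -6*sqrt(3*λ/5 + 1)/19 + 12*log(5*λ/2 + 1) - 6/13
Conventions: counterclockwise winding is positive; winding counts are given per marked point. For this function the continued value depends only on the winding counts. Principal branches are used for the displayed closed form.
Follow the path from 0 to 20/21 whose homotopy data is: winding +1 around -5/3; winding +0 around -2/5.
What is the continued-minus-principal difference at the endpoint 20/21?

Continued minus principal equals (12/133)*sqrt(77).

The rational part is single-valued and drops out of the difference; each branch term changes only by its own monodromy.
(12)*log(1 - λ/(-2/5)): winding 0 around -2/5, so this term returns to its principal value, contribution 0.
(-6/19)*sqrt(1 - λ/(-5/3)): winding +1 is odd, the square root flips sign, contributing -2*(-6/19)*sqrt(1 - (20/21)/(-5/3)) = -2*(-6/19)*sqrt(11/7) = (12/133)*sqrt(77).
Summing the contributions at λ = 20/21 gives (12/133)*sqrt(77).


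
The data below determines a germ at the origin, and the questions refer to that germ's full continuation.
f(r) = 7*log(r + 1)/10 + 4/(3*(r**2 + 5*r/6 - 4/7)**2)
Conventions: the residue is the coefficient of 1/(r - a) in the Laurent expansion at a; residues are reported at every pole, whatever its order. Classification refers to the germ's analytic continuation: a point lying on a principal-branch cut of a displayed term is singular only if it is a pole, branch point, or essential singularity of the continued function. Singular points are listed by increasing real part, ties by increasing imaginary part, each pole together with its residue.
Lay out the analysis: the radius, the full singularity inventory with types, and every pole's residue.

Radius of convergence at 0: -5/12 + (1/84)*sqrt(5257).
At -5/12 - (1/84)*sqrt(5257): a pole of order 2; residue (4032/564001)*sqrt(5257).
At -1: a logarithmic branch point.
At -5/12 + (1/84)*sqrt(5257): a pole of order 2; residue -(4032/564001)*sqrt(5257).

Denominator factor (r**2 + 5*r/6 - 4/7)^2: discriminant 751/252, real irrational roots -5/12 + (1/84)*sqrt(5257) and -5/12 - (1/84)*sqrt(5257); poles of order 2, moduli -5/12 + (1/84)*sqrt(5257) and 5/12 + (1/84)*sqrt(5257).
Branch term (7/10)*log(1 - r/(-1)): its argument vanishes at r = -1, a logarithmic branch point, modulus 1.
The radius of convergence is the smallest modulus among the singular points: -5/12 + (1/84)*sqrt(5257).
The branch term is analytic at -5/12 - (1/84)*sqrt(5257) and contributes nothing to the residue; only the rational part matters.
The factor r**2 + 5*r/6 - 4/7 splits as (r - a)(r - a') with a = -5/12 - (1/84)*sqrt(5257), a' = -5/12 + (1/84)*sqrt(5257). At the order-2 pole a set g(r) = (r - a)^2*(rational part) = [4/3] / (r - a')^2.
Order-2 pole: residue = g'(a); g'(-5/12 - (1/84)*sqrt(5257)) = (4032/564001)*sqrt(5257), so the residue is (4032/564001)*sqrt(5257).
The branch term is analytic at -5/12 + (1/84)*sqrt(5257) and contributes nothing to the residue; only the rational part matters.
The factor r**2 + 5*r/6 - 4/7 splits as (r - a)(r - a') with a = -5/12 + (1/84)*sqrt(5257), a' = -5/12 - (1/84)*sqrt(5257). At the order-2 pole a set g(r) = (r - a)^2*(rational part) = [4/3] / (r - a')^2.
Order-2 pole: residue = g'(a); g'(-5/12 + (1/84)*sqrt(5257)) = -(4032/564001)*sqrt(5257), so the residue is -(4032/564001)*sqrt(5257).
List the singular points by increasing real part (a conjugate pair: the negative imaginary part first).


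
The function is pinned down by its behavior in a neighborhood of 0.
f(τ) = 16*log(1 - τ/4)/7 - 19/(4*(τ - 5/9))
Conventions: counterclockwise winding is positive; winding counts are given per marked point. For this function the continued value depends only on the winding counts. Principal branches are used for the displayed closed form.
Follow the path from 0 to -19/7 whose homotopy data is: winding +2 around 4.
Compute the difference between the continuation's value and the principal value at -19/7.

Continued minus principal equals (64/7)*pi*i.

The rational part is single-valued and drops out of the difference; each branch term changes only by its own monodromy.
(16/7)*log(1 - τ/(4)): each positive loop around 4 adds 2*pi*i to the log, so winding +2 contributes (16/7)*(2)*2*pi*i = (64/7)*pi*i.
Summing the contributions at τ = -19/7 gives (64/7)*pi*i.


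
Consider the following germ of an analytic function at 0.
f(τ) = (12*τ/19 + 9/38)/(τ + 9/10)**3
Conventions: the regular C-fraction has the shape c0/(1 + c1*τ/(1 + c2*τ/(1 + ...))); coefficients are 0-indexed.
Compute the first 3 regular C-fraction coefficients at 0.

The regular C-fraction coefficients are [500/1539, 2/3, -26/9].

Taylor coefficients (expand at 0): a_0 = 500/1539, a_1 = -1000/4617, a_2 = -20000/41553.
c0 = a_0 = 500/1539. Peel one level at a time: if S = 1 + c*τ/S' with S'(0) = 1, then c is the τ-coefficient of S and S' = c*τ/(S - 1).
S_1 = c0/f = 1 + (2/3)*τ + (52/27)*τ^2 + ...; c1 = 2/3.
S_2 = c1*τ/(S_1 - 1) = 1 + (-26/9)*τ + ...; c2 = -26/9.


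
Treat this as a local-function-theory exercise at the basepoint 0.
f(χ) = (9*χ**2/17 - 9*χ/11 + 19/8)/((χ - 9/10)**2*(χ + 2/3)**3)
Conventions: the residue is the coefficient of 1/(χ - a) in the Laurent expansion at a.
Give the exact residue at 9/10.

At the order-2 pole 9/10 set g(χ) = (χ - (9/10))^2*f(χ) = (9*χ**2/17 - 9*χ/11 + 19/8)/(χ + 2/3)**3.
Order-2 pole: residue = g'(a); g'(9/10) = -907495650/912500347, so the residue is -907495650/912500347.

The residue is -907495650/912500347.


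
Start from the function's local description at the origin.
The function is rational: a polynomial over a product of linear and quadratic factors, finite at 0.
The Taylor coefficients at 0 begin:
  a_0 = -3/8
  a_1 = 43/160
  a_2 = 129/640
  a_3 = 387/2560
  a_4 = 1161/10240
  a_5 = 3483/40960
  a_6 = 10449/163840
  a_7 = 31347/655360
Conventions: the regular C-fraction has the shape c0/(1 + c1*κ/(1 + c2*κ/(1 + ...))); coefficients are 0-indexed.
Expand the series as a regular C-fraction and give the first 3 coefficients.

Taylor coefficients (read off): a_0 = -3/8, a_1 = 43/160, a_2 = 129/640.
c0 = a_0 = -3/8. Peel one level at a time: if S = 1 + c*κ/S' with S'(0) = 1, then c is the κ-coefficient of S and S' = c*κ/(S - 1).
S_1 = c0/f = 1 + (43/60)*κ + (473/450)*κ^2 + ...; c1 = 43/60.
S_2 = c1*κ/(S_1 - 1) = 1 + (-22/15)*κ + ...; c2 = -22/15.

The regular C-fraction coefficients are [-3/8, 43/60, -22/15].


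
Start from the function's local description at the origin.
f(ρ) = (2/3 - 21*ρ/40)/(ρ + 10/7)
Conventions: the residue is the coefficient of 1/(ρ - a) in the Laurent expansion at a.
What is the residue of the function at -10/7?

The residue is 17/12.

At the order-1 pole -10/7 set g(ρ) = (ρ - (-10/7))*f(ρ) = 2/3 - 21*ρ/40.
Simple pole: residue = g(a) at a = -10/7, which is 17/12.


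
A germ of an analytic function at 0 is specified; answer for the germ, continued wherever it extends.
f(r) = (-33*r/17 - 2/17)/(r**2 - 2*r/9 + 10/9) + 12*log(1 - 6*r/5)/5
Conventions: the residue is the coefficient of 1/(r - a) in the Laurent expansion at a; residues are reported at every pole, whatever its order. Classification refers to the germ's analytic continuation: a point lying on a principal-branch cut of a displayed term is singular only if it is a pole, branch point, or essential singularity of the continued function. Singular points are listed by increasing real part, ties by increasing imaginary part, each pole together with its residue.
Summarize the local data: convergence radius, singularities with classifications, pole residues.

Radius of convergence at 0: 5/6.
At (1/9) - ((1/9)*sqrt(89))*i: a pole of order 1; residue (-33/34) - ((3/178)*sqrt(89))*i.
At (1/9) + ((1/9)*sqrt(89))*i: a pole of order 1; residue (-33/34) + ((3/178)*sqrt(89))*i.
At 5/6: a logarithmic branch point.

Denominator factor (r**2 - 2*r/9 + 10/9): discriminant -356/81, complex-conjugate roots (1/9) + ((1/9)*sqrt(89))*i and (1/9) - ((1/9)*sqrt(89))*i; poles of order 1, moduli (1/3)*sqrt(10) and (1/3)*sqrt(10).
Branch term (12/5)*log(1 - r/(5/6)): its argument vanishes at r = 5/6, a logarithmic branch point, modulus 5/6.
The radius of convergence is the smallest modulus among the singular points: 5/6.
The branch term is analytic at (1/9) - ((1/9)*sqrt(89))*i and contributes nothing to the residue; only the rational part matters.
The factor r**2 - 2*r/9 + 10/9 splits as (r - a)(r - a') with a = (1/9) - ((1/9)*sqrt(89))*i, a' = (1/9) + ((1/9)*sqrt(89))*i. At the order-1 pole a set g(r) = (r - a)*(rational part) = [-33*r/17 - 2/17] / (r - a').
Simple pole: residue = g(a) at a = (1/9) - ((1/9)*sqrt(89))*i, which is (-33/34) - ((3/178)*sqrt(89))*i.
The branch term is analytic at (1/9) + ((1/9)*sqrt(89))*i and contributes nothing to the residue; only the rational part matters.
The factor r**2 - 2*r/9 + 10/9 splits as (r - a)(r - a') with a = (1/9) + ((1/9)*sqrt(89))*i, a' = (1/9) - ((1/9)*sqrt(89))*i. At the order-1 pole a set g(r) = (r - a)*(rational part) = [-33*r/17 - 2/17] / (r - a').
Simple pole: residue = g(a) at a = (1/9) + ((1/9)*sqrt(89))*i, which is (-33/34) + ((3/178)*sqrt(89))*i.
List the singular points by increasing real part (a conjugate pair: the negative imaginary part first).


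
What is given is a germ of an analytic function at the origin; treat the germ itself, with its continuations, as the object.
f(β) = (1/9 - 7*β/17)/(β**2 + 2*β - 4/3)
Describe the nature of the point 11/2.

Denominator factors: β**2 + 2*β - 4/3 = 479/12 at β = 11/2 — none vanishes.
So the germ continues analytically to 11/2.

The point is a regular point.


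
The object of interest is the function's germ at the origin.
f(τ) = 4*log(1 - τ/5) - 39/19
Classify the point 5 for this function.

The point is a logarithmic branch point.

The term (4)*log(1 - τ/(5)) has argument 1 - 5/(5) = 0 at 5: a logarithmic (infinitely-sheeted) branch point; the remaining terms are analytic or single-valued there.
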